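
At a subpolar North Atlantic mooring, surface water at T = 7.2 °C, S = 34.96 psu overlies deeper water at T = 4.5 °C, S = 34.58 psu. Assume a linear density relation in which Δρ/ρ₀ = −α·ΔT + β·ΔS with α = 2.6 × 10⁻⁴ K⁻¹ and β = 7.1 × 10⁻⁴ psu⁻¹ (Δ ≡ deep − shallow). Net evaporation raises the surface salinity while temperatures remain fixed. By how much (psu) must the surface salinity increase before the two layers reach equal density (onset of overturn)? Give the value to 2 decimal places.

Neutral buoyancy requires −α(T_deep − T_surf) + β(S_deep − S_surf′) = 0.
S_surf′ = S_deep − (α/β)·ΔT = 34.58 − (2.6 × 10⁻⁴/7.1 × 10⁻⁴)·(-2.7) = 35.5687 psu.
Increase required: 35.5687 − 34.96 = 0.6087 psu.

0.61 psu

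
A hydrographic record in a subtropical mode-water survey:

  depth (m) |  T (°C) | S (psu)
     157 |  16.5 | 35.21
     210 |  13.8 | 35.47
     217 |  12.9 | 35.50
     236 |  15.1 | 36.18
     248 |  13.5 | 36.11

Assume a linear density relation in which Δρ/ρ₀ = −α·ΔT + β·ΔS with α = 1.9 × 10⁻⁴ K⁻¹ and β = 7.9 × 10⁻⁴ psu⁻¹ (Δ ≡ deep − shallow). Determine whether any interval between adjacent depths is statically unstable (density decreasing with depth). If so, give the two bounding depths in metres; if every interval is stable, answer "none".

none

Evaluate Δρ/ρ₀ = −αΔT + βΔS across each adjacent pair:
  157–210 m: −αΔT+βΔS = −(1.9 × 10⁻⁴)(-2.7)+(7.9 × 10⁻⁴)(+0.26) = 7.2 × 10⁻⁴ → stable
  210–217 m: −αΔT+βΔS = −(1.9 × 10⁻⁴)(-0.9)+(7.9 × 10⁻⁴)(+0.03) = 1.9 × 10⁻⁴ → stable
  217–236 m: −αΔT+βΔS = −(1.9 × 10⁻⁴)(+2.2)+(7.9 × 10⁻⁴)(+0.68) = 1.2 × 10⁻⁴ → stable
  236–248 m: −αΔT+βΔS = −(1.9 × 10⁻⁴)(-1.6)+(7.9 × 10⁻⁴)(-0.07) = 2.5 × 10⁻⁴ → stable
Every interval has Δρ > 0: the column is stably stratified throughout.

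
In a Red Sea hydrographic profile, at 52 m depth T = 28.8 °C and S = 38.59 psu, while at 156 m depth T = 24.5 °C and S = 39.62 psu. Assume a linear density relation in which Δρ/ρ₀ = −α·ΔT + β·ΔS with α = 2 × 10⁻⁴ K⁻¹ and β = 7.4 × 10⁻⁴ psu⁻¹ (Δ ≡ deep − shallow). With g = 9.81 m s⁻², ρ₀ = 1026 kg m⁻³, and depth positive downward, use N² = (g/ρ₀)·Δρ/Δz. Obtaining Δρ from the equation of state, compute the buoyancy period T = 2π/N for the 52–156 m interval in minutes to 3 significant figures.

ΔT = -4.3 K, ΔS = +1.03 psu (deep − shallow).
Δρ/ρ₀ = −αΔT + βΔS = 8.60 × 10⁻⁴ + 7.622 × 10⁻⁴ = 1.6222 × 10⁻³, so Δρ ≈ 1.664 kg m⁻³.
N² = (g/ρ₀)·Δρ/Δz = g·(Δρ/ρ₀)/Δz = 9.81 × 1.6222 × 10⁻³ / 104 = 1.5302 × 10⁻⁴ s⁻².
N = √(1.5302 × 10⁻⁴) = 0.012370 rad s⁻¹ → T = 2π/N = 507.94 s = 8.4657 min ≈ 8.47 min.

8.47 min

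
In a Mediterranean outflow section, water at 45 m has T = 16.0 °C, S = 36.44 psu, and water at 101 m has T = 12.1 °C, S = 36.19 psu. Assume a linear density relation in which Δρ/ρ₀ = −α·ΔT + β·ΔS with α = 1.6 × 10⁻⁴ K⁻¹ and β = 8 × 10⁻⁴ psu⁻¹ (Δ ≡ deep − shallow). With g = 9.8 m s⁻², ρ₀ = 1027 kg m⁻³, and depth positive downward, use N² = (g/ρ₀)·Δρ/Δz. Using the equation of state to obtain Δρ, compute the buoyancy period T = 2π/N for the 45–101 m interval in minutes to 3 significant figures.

ΔT = -3.9 K, ΔS = -0.25 psu (deep − shallow).
Δρ/ρ₀ = −αΔT + βΔS = 6.24 × 10⁻⁴ − 2.00 × 10⁻⁴ = 4.24 × 10⁻⁴, so Δρ ≈ 0.4354 kg m⁻³.
N² = (g/ρ₀)·Δρ/Δz = g·(Δρ/ρ₀)/Δz = 9.8 × 4.24 × 10⁻⁴ / 56 = 7.4200 × 10⁻⁵ s⁻².
N = √(7.4200 × 10⁻⁵) = 8.6139 × 10⁻³ rad s⁻¹ → T = 2π/N = 729.42 s = 12.157 min ≈ 12.2 min.

12.2 min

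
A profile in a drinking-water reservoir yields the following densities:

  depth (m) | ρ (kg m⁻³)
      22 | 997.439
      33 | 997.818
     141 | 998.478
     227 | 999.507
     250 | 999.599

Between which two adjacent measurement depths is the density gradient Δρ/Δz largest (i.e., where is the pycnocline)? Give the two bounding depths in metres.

Compute the density gradient over each adjacent pair:
  22–33 m: Δρ/Δz = 0.379/11 = 0.034 kg m⁻⁴
  33–141 m: Δρ/Δz = 0.660/108 = 6.1 × 10⁻³ kg m⁻⁴
  141–227 m: Δρ/Δz = 1.029/86 = 0.012 kg m⁻⁴
  227–250 m: Δρ/Δz = 0.092/23 = 4.0 × 10⁻³ kg m⁻⁴
The largest gradient is in the 22–33 m interval — the pycnocline.

22–33 m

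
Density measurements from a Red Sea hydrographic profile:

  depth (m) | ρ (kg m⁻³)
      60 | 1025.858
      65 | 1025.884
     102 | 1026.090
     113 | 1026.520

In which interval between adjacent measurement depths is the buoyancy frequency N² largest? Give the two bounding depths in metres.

102–113 m

Compute the density gradient over each adjacent pair:
  60–65 m: Δρ/Δz = 0.026/5 = 5.2 × 10⁻³ kg m⁻⁴
  65–102 m: Δρ/Δz = 0.206/37 = 5.6 × 10⁻³ kg m⁻⁴
  102–113 m: Δρ/Δz = 0.430/11 = 0.039 kg m⁻⁴
The largest gradient is in the 102–113 m interval — the pycnocline.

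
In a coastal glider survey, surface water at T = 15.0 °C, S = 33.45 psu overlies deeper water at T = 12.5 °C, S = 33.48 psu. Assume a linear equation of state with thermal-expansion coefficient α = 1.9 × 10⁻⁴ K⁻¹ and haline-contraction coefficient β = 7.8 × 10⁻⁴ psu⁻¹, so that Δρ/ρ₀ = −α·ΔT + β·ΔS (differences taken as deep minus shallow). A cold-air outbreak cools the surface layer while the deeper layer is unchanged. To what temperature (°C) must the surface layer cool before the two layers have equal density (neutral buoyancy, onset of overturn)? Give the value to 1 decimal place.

12.4 °C

Neutral buoyancy requires Δρ = 0, i.e. −α(T_deep − T_surf′) + β(S_deep − S_surf) = 0.
T_surf′ = T_deep − (β/α)·ΔS = 12.5 − (7.8 × 10⁻⁴/1.9 × 10⁻⁴)·(+0.03) = 12.377 °C.
Cooling required: 15.0 − (12.377) = 2.623 °C.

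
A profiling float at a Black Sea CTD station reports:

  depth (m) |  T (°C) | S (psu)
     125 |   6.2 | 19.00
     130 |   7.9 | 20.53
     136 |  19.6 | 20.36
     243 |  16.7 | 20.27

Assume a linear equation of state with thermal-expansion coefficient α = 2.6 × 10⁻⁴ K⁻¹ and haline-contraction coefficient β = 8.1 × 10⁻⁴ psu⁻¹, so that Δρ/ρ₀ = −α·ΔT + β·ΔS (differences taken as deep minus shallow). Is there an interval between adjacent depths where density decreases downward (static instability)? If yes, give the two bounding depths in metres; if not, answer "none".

130–136 m

Evaluate Δρ/ρ₀ = −αΔT + βΔS across each adjacent pair:
  125–130 m: −αΔT+βΔS = −(2.6 × 10⁻⁴)(+1.7)+(8.1 × 10⁻⁴)(+1.53) = 8.0 × 10⁻⁴ → stable
  130–136 m: −αΔT+βΔS = −(2.6 × 10⁻⁴)(+11.7)+(8.1 × 10⁻⁴)(-0.17) = -3.2 × 10⁻³ → UNSTABLE
  136–243 m: −αΔT+βΔS = −(2.6 × 10⁻⁴)(-2.9)+(8.1 × 10⁻⁴)(-0.09) = 6.8 × 10⁻⁴ → stable
The 130–136 m interval has Δρ < 0: lighter water underlies denser water.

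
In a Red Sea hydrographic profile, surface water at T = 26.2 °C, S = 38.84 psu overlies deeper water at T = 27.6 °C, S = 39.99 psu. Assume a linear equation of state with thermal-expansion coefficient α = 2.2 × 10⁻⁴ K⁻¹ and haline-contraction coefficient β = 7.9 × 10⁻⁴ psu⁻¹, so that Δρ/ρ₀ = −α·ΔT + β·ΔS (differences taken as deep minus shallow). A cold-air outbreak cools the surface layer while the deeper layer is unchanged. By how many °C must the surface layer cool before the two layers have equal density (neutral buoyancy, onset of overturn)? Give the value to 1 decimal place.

Neutral buoyancy requires Δρ = 0, i.e. −α(T_deep − T_surf′) + β(S_deep − S_surf) = 0.
T_surf′ = T_deep − (β/α)·ΔS = 27.6 − (7.9 × 10⁻⁴/2.2 × 10⁻⁴)·(+1.15) = 23.470 °C.
Cooling required: 26.2 − (23.470) = 2.730 °C.

2.7 °C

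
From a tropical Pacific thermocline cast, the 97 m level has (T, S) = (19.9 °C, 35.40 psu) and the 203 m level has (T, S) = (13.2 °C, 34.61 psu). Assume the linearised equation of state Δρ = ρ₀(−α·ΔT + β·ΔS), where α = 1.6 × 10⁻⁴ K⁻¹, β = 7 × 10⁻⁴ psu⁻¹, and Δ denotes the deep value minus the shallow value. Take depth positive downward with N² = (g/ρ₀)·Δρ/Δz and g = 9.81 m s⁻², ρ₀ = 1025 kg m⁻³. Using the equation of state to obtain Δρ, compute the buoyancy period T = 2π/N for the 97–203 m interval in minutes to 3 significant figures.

15.1 min

ΔT = -6.7 K, ΔS = -0.79 psu (deep − shallow).
Δρ/ρ₀ = −αΔT + βΔS = 1.072 × 10⁻³ − 5.53 × 10⁻⁴ = 5.19 × 10⁻⁴, so Δρ ≈ 0.5320 kg m⁻³.
N² = (g/ρ₀)·Δρ/Δz = g·(Δρ/ρ₀)/Δz = 9.81 × 5.19 × 10⁻⁴ / 106 = 4.8032 × 10⁻⁵ s⁻².
N = √(4.8032 × 10⁻⁵) = 6.9305 × 10⁻³ rad s⁻¹ → T = 2π/N = 906.60 s = 15.110 min ≈ 15.1 min.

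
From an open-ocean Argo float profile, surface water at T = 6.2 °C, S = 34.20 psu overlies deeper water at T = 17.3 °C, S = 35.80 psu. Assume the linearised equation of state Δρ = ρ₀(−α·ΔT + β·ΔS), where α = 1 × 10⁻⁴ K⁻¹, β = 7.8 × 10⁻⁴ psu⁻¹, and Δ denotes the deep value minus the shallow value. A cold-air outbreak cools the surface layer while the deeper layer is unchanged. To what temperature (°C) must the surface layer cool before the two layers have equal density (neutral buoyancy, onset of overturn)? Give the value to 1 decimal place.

Neutral buoyancy requires Δρ = 0, i.e. −α(T_deep − T_surf′) + β(S_deep − S_surf) = 0.
T_surf′ = T_deep − (β/α)·ΔS = 17.3 − (7.8 × 10⁻⁴/1 × 10⁻⁴)·(+1.60) = 4.820 °C.
Cooling required: 6.2 − (4.820) = 1.380 °C.

4.8 °C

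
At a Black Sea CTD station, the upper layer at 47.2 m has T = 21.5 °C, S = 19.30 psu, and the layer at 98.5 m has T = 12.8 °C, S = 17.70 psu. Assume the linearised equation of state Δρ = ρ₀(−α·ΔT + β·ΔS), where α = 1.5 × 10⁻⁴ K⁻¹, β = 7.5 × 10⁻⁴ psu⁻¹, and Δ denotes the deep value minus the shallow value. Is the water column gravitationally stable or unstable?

stable

ΔT = 12.8 − 21.5 = -8.7 K and ΔS = 17.70 − 19.30 = -1.60 psu (deep − shallow).
−αΔT = 1.305 × 10⁻³; βΔS = -1.20 × 10⁻³; sum Δρ/ρ₀ = 1.05 × 10⁻⁴.
Δρ/ρ₀ > 0, so Δρ > 0: deeper water is denser → statically stable.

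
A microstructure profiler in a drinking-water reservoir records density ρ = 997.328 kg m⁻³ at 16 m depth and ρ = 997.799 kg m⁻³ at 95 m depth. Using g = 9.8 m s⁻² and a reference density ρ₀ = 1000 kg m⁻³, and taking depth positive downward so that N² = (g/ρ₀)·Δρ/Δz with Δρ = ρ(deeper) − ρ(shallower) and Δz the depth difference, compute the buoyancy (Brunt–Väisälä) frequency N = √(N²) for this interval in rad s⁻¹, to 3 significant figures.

7.64 × 10⁻³ rad s⁻¹

Δρ = 997.799 − 997.328 = 0.471 kg m⁻³ over Δz = 95 − 16 = 79 m.
N² = (9.8/1000) × (0.471/79) = 5.8428 × 10⁻⁵ s⁻².
N = √(5.8428 × 10⁻⁵) = 7.6438 × 10⁻³ rad s⁻¹ ≈ 7.64 × 10⁻³ rad s⁻¹.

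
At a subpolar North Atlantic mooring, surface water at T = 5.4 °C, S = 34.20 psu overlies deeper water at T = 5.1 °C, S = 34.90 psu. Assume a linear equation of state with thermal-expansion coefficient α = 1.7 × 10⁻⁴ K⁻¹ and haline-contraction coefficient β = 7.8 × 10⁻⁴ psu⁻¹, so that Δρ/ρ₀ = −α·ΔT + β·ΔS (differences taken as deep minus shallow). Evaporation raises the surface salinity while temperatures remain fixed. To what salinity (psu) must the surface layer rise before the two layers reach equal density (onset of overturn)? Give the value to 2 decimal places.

34.97 psu

Neutral buoyancy requires −α(T_deep − T_surf) + β(S_deep − S_surf′) = 0.
S_surf′ = S_deep − (α/β)·ΔT = 34.90 − (1.7 × 10⁻⁴/7.8 × 10⁻⁴)·(-0.3) = 34.9654 psu.
Increase required: 34.9654 − 34.20 = 0.7654 psu.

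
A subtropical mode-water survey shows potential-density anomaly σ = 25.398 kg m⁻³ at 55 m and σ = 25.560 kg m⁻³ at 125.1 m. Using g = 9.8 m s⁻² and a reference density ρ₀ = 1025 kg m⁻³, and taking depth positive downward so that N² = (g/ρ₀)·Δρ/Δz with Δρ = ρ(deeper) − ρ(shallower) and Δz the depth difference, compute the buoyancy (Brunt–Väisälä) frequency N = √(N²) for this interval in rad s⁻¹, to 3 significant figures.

4.70 × 10⁻³ rad s⁻¹

Δρ = 1025.560 − 1025.398 = 0.162 kg m⁻³ over Δz = 125.1 − 55 = 70.1 m.
N² = (9.8/1025) × (0.162/70.1) = 2.2095 × 10⁻⁵ s⁻².
N = √(2.2095 × 10⁻⁵) = 4.7005 × 10⁻³ rad s⁻¹ ≈ 4.70 × 10⁻³ rad s⁻¹.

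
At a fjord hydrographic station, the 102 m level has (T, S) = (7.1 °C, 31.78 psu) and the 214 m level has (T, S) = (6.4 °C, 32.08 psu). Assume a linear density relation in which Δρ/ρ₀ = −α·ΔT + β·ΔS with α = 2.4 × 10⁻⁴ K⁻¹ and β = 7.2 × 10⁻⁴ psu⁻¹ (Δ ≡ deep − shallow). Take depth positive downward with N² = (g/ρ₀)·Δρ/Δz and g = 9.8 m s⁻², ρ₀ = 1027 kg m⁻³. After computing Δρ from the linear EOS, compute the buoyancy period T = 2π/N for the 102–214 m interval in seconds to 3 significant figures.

ΔT = -0.7 K, ΔS = +0.30 psu (deep − shallow).
Δρ/ρ₀ = −αΔT + βΔS = 1.68 × 10⁻⁴ + 2.16 × 10⁻⁴ = 3.84 × 10⁻⁴, so Δρ ≈ 0.3944 kg m⁻³.
N² = (g/ρ₀)·Δρ/Δz = g·(Δρ/ρ₀)/Δz = 9.8 × 3.84 × 10⁻⁴ / 112 = 3.3600 × 10⁻⁵ s⁻².
N = √(3.3600 × 10⁻⁵) = 5.7966 × 10⁻³ rad s⁻¹ → T = 2π/N = 1.0839 × 10³ s ≈ 1.08 × 10³ s.

1.08 × 10³ s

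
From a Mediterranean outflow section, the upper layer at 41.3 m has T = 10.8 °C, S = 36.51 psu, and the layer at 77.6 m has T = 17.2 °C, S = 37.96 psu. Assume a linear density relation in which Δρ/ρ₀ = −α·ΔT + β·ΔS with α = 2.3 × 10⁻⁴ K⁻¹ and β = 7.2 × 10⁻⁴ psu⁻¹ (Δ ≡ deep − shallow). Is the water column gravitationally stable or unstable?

unstable

ΔT = 17.2 − 10.8 = +6.4 K and ΔS = 37.96 − 36.51 = +1.45 psu (deep − shallow).
−αΔT = -1.472 × 10⁻³; βΔS = 1.044 × 10⁻³; sum Δρ/ρ₀ = -4.28 × 10⁻⁴.
Δρ/ρ₀ < 0, so Δρ < 0: deeper water is lighter → statically unstable; the column would overturn.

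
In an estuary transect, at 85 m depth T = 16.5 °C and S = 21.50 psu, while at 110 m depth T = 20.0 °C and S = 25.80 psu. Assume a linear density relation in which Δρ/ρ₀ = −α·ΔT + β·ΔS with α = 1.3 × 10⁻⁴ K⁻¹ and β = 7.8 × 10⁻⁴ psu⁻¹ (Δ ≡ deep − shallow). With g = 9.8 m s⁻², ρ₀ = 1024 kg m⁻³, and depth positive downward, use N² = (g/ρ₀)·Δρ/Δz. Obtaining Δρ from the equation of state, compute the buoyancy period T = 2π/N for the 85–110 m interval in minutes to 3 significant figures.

ΔT = +3.5 K, ΔS = +4.30 psu (deep − shallow).
Δρ/ρ₀ = −αΔT + βΔS = -4.55 × 10⁻⁴ + 3.354 × 10⁻³ = 2.899 × 10⁻³, so Δρ ≈ 2.969 kg m⁻³.
N² = (g/ρ₀)·Δρ/Δz = g·(Δρ/ρ₀)/Δz = 9.8 × 2.899 × 10⁻³ / 25 = 1.1364 × 10⁻³ s⁻².
N = √(1.1364 × 10⁻³) = 0.033711 rad s⁻¹ → T = 2π/N = 186.38 s = 3.1063 min ≈ 3.11 min.

3.11 min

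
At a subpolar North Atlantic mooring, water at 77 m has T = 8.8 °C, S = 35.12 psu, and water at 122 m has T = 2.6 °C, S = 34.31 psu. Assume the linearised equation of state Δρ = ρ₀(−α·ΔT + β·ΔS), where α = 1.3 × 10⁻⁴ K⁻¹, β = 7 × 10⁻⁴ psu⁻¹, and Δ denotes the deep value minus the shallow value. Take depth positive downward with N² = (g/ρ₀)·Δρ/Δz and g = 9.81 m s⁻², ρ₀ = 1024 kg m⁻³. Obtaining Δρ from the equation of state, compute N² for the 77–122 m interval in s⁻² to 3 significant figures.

ΔT = -6.2 K, ΔS = -0.81 psu (deep − shallow).
Δρ/ρ₀ = −αΔT + βΔS = 8.06 × 10⁻⁴ − 5.67 × 10⁻⁴ = 2.39 × 10⁻⁴, so Δρ ≈ 0.2447 kg m⁻³.
N² = (g/ρ₀)·Δρ/Δz = g·(Δρ/ρ₀)/Δz = 9.81 × 2.39 × 10⁻⁴ / 45 = 5.2102 × 10⁻⁵ s⁻² ≈ 5.21 × 10⁻⁵ s⁻².

5.21 × 10⁻⁵ s⁻²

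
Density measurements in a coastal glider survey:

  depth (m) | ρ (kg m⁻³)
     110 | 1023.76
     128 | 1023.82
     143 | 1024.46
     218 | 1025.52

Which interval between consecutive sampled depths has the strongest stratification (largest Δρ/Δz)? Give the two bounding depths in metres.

Compute the density gradient over each adjacent pair:
  110–128 m: Δρ/Δz = 0.06/18 = 3.3 × 10⁻³ kg m⁻⁴
  128–143 m: Δρ/Δz = 0.64/15 = 0.043 kg m⁻⁴
  143–218 m: Δρ/Δz = 1.06/75 = 0.014 kg m⁻⁴
The largest gradient is in the 128–143 m interval — the pycnocline.

128–143 m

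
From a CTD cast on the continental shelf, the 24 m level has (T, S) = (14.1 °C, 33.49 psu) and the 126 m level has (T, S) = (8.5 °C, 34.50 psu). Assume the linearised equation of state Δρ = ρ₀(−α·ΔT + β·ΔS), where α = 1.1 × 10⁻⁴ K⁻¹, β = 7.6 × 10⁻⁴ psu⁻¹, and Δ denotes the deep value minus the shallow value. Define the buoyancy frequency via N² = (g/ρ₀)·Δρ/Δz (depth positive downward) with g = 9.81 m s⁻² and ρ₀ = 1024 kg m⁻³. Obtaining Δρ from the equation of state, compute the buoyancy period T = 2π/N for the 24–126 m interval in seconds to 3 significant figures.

545 s

ΔT = -5.6 K, ΔS = +1.01 psu (deep − shallow).
Δρ/ρ₀ = −αΔT + βΔS = 6.16 × 10⁻⁴ + 7.676 × 10⁻⁴ = 1.3836 × 10⁻³, so Δρ ≈ 1.417 kg m⁻³.
N² = (g/ρ₀)·Δρ/Δz = g·(Δρ/ρ₀)/Δz = 9.81 × 1.3836 × 10⁻³ / 102 = 1.3307 × 10⁻⁴ s⁻².
N = √(1.3307 × 10⁻⁴) = 0.011536 rad s⁻¹ → T = 2π/N = 544.66 s ≈ 545 s.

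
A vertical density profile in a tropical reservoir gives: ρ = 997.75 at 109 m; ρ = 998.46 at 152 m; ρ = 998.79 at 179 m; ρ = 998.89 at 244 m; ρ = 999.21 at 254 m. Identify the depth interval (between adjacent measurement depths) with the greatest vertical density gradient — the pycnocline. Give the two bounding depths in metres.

244–254 m

Compute the density gradient over each adjacent pair:
  109–152 m: Δρ/Δz = 0.71/43 = 0.017 kg m⁻⁴
  152–179 m: Δρ/Δz = 0.33/27 = 0.012 kg m⁻⁴
  179–244 m: Δρ/Δz = 0.10/65 = 1.5 × 10⁻³ kg m⁻⁴
  244–254 m: Δρ/Δz = 0.32/10 = 0.032 kg m⁻⁴
The largest gradient is in the 244–254 m interval — the pycnocline.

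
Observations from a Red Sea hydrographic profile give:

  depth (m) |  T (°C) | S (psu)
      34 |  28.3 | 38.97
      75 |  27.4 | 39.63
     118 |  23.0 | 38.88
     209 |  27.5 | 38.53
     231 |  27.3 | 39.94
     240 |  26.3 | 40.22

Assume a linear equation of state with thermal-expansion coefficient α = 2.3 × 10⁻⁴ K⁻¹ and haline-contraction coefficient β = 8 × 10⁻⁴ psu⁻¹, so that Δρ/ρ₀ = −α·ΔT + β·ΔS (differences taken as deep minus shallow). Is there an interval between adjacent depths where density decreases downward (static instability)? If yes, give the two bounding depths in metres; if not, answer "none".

118–209 m

Evaluate Δρ/ρ₀ = −αΔT + βΔS across each adjacent pair:
  34–75 m: −αΔT+βΔS = −(2.3 × 10⁻⁴)(-0.9)+(8 × 10⁻⁴)(+0.66) = 7.4 × 10⁻⁴ → stable
  75–118 m: −αΔT+βΔS = −(2.3 × 10⁻⁴)(-4.4)+(8 × 10⁻⁴)(-0.75) = 4.1 × 10⁻⁴ → stable
  118–209 m: −αΔT+βΔS = −(2.3 × 10⁻⁴)(+4.5)+(8 × 10⁻⁴)(-0.35) = -1.3 × 10⁻³ → UNSTABLE
  209–231 m: −αΔT+βΔS = −(2.3 × 10⁻⁴)(-0.2)+(8 × 10⁻⁴)(+1.41) = 1.2 × 10⁻³ → stable
  231–240 m: −αΔT+βΔS = −(2.3 × 10⁻⁴)(-1.0)+(8 × 10⁻⁴)(+0.28) = 4.5 × 10⁻⁴ → stable
The 118–209 m interval has Δρ < 0: lighter water underlies denser water.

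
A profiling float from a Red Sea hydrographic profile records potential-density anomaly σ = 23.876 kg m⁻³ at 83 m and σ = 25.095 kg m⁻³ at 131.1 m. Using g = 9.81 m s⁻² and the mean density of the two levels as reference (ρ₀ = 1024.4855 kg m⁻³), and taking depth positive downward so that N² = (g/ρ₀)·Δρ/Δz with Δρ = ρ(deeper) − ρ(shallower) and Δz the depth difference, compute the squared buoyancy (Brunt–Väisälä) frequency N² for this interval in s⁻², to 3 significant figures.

2.43 × 10⁻⁴ s⁻²

Δρ = 1025.095 − 1023.876 = 1.219 kg m⁻³ over Δz = 131.1 − 83 = 48.1 m.
N² = (9.81/1024.4855) × (1.219/48.1) = 2.4267 × 10⁻⁴ s⁻² ≈ 2.43 × 10⁻⁴ s⁻².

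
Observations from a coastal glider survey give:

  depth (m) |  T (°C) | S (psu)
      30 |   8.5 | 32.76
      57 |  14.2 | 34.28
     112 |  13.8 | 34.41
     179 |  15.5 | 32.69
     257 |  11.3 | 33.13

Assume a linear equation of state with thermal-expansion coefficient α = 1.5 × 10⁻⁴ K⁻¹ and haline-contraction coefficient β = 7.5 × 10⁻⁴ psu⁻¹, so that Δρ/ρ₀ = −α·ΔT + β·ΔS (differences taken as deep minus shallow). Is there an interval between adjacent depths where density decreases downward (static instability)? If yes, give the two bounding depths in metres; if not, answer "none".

112–179 m

Evaluate Δρ/ρ₀ = −αΔT + βΔS across each adjacent pair:
  30–57 m: −αΔT+βΔS = −(1.5 × 10⁻⁴)(+5.7)+(7.5 × 10⁻⁴)(+1.52) = 2.8 × 10⁻⁴ → stable
  57–112 m: −αΔT+βΔS = −(1.5 × 10⁻⁴)(-0.4)+(7.5 × 10⁻⁴)(+0.13) = 1.6 × 10⁻⁴ → stable
  112–179 m: −αΔT+βΔS = −(1.5 × 10⁻⁴)(+1.7)+(7.5 × 10⁻⁴)(-1.72) = -1.5 × 10⁻³ → UNSTABLE
  179–257 m: −αΔT+βΔS = −(1.5 × 10⁻⁴)(-4.2)+(7.5 × 10⁻⁴)(+0.44) = 9.6 × 10⁻⁴ → stable
The 112–179 m interval has Δρ < 0: lighter water underlies denser water.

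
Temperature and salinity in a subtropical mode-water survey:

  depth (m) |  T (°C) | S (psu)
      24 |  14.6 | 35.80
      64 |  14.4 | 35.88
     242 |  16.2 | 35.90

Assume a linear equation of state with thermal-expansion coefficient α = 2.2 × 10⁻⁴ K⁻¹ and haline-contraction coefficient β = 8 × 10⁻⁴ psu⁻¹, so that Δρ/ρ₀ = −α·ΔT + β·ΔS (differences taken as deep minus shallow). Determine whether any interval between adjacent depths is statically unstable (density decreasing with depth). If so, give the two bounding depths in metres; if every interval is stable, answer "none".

Evaluate Δρ/ρ₀ = −αΔT + βΔS across each adjacent pair:
  24–64 m: −αΔT+βΔS = −(2.2 × 10⁻⁴)(-0.2)+(8 × 10⁻⁴)(+0.08) = 1.1 × 10⁻⁴ → stable
  64–242 m: −αΔT+βΔS = −(2.2 × 10⁻⁴)(+1.8)+(8 × 10⁻⁴)(+0.02) = -3.8 × 10⁻⁴ → UNSTABLE
The 64–242 m interval has Δρ < 0: lighter water underlies denser water.

64–242 m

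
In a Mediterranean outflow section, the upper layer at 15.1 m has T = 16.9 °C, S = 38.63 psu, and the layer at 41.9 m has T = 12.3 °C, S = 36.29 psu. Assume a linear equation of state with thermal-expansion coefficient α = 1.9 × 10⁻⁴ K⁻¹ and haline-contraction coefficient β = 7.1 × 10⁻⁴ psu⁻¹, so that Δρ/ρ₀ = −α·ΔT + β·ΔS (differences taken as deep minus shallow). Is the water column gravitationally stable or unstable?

unstable

ΔT = 12.3 − 16.9 = -4.6 K and ΔS = 36.29 − 38.63 = -2.34 psu (deep − shallow).
−αΔT = 8.74 × 10⁻⁴; βΔS = -1.6614 × 10⁻³; sum Δρ/ρ₀ = -7.874 × 10⁻⁴.
Δρ/ρ₀ < 0, so Δρ < 0: deeper water is lighter → statically unstable; the column would overturn.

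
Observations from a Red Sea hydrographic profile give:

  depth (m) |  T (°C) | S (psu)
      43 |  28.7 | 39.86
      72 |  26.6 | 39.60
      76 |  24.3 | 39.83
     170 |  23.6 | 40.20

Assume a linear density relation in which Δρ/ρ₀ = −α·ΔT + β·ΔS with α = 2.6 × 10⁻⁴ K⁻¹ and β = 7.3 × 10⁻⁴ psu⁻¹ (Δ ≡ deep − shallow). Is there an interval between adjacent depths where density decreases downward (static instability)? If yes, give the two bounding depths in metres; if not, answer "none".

Evaluate Δρ/ρ₀ = −αΔT + βΔS across each adjacent pair:
  43–72 m: −αΔT+βΔS = −(2.6 × 10⁻⁴)(-2.1)+(7.3 × 10⁻⁴)(-0.26) = 3.6 × 10⁻⁴ → stable
  72–76 m: −αΔT+βΔS = −(2.6 × 10⁻⁴)(-2.3)+(7.3 × 10⁻⁴)(+0.23) = 7.7 × 10⁻⁴ → stable
  76–170 m: −αΔT+βΔS = −(2.6 × 10⁻⁴)(-0.7)+(7.3 × 10⁻⁴)(+0.37) = 4.5 × 10⁻⁴ → stable
Every interval has Δρ > 0: the column is stably stratified throughout.

none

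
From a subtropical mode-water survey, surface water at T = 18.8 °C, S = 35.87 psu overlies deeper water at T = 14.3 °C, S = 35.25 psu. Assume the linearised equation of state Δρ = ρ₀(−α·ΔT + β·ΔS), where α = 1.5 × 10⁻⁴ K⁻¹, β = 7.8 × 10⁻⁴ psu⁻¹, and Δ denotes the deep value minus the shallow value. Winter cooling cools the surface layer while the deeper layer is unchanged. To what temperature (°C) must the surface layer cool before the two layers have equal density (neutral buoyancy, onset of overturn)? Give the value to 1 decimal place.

17.5 °C

Neutral buoyancy requires Δρ = 0, i.e. −α(T_deep − T_surf′) + β(S_deep − S_surf) = 0.
T_surf′ = T_deep − (β/α)·ΔS = 14.3 − (7.8 × 10⁻⁴/1.5 × 10⁻⁴)·(-0.62) = 17.524 °C.
Cooling required: 18.8 − (17.524) = 1.276 °C.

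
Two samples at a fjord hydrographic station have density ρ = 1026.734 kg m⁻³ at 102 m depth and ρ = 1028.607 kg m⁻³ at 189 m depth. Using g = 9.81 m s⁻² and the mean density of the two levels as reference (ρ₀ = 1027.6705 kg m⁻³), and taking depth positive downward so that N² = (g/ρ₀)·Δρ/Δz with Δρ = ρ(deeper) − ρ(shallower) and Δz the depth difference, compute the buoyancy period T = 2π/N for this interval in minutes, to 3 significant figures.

Δρ = 1028.607 − 1026.734 = 1.873 kg m⁻³ over Δz = 189 − 102 = 87 m.
N² = (9.81/1027.6705) × (1.873/87) = 2.0551 × 10⁻⁴ s⁻².
N = √(2.0551 × 10⁻⁴) = 0.014336 rad s⁻¹, so T = 2π/N = 438.28 s = 7.3047 min ≈ 7.30 min.

7.30 min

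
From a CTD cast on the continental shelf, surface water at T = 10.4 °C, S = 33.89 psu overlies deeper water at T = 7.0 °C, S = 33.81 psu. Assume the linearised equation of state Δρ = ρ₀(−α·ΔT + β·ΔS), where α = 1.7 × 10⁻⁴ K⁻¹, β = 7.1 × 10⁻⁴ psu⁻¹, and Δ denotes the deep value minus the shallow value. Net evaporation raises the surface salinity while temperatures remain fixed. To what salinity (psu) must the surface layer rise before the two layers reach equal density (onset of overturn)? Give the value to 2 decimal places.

34.62 psu

Neutral buoyancy requires −α(T_deep − T_surf) + β(S_deep − S_surf′) = 0.
S_surf′ = S_deep − (α/β)·ΔT = 33.81 − (1.7 × 10⁻⁴/7.1 × 10⁻⁴)·(-3.4) = 34.6241 psu.
Increase required: 34.6241 − 33.89 = 0.7341 psu.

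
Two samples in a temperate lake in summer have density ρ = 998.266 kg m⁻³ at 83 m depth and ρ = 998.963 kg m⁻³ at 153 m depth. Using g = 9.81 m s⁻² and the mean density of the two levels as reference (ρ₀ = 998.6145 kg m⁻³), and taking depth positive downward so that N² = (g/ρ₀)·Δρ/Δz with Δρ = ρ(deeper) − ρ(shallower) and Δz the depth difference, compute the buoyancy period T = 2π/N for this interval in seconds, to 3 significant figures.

Δρ = 998.963 − 998.266 = 0.697 kg m⁻³ over Δz = 153 − 83 = 70 m.
N² = (9.81/998.6145) × (0.697/70) = 9.7815 × 10⁻⁵ s⁻².
N = √(9.7815 × 10⁻⁵) = 9.8901 × 10⁻³ rad s⁻¹, so T = 2π/N = 635.30 s ≈ 635 s.

635 s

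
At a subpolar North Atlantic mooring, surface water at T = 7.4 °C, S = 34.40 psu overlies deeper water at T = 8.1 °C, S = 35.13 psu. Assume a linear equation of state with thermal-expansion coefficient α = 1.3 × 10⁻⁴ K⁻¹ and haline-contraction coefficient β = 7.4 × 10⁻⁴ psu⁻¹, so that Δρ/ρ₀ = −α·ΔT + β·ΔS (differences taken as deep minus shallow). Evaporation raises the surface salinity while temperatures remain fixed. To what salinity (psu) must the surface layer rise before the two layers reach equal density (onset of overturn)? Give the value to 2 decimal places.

Neutral buoyancy requires −α(T_deep − T_surf) + β(S_deep − S_surf′) = 0.
S_surf′ = S_deep − (α/β)·ΔT = 35.13 − (1.3 × 10⁻⁴/7.4 × 10⁻⁴)·(+0.7) = 35.0070 psu.
Increase required: 35.0070 − 34.40 = 0.6070 psu.

35.01 psu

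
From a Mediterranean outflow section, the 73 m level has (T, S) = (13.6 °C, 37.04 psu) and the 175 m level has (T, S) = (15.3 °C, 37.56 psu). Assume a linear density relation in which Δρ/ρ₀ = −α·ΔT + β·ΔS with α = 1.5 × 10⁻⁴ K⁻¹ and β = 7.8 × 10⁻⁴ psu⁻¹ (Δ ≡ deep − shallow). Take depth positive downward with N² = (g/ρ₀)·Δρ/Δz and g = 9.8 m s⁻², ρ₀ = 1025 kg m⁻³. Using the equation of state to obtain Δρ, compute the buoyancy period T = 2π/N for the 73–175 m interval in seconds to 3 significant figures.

ΔT = +1.7 K, ΔS = +0.52 psu (deep − shallow).
Δρ/ρ₀ = −αΔT + βΔS = -2.55 × 10⁻⁴ + 4.056 × 10⁻⁴ = 1.506 × 10⁻⁴, so Δρ ≈ 0.1544 kg m⁻³.
N² = (g/ρ₀)·Δρ/Δz = g·(Δρ/ρ₀)/Δz = 9.8 × 1.506 × 10⁻⁴ / 102 = 1.4469 × 10⁻⁵ s⁻².
N = √(1.4469 × 10⁻⁵) = 3.8038 × 10⁻³ rad s⁻¹ → T = 2π/N = 1.6518 × 10³ s ≈ 1.65 × 10³ s.

1.65 × 10³ s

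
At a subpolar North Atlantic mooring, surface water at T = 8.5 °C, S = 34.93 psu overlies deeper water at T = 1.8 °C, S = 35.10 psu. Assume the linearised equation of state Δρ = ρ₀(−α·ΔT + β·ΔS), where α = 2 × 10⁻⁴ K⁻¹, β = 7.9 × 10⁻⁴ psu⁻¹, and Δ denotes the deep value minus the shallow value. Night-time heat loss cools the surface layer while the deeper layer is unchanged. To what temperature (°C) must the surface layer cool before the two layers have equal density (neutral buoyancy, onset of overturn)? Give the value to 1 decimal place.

Neutral buoyancy requires Δρ = 0, i.e. −α(T_deep − T_surf′) + β(S_deep − S_surf) = 0.
T_surf′ = T_deep − (β/α)·ΔS = 1.8 − (7.9 × 10⁻⁴/2 × 10⁻⁴)·(+0.17) = 1.129 °C.
Cooling required: 8.5 − (1.129) = 7.371 °C.

1.1 °C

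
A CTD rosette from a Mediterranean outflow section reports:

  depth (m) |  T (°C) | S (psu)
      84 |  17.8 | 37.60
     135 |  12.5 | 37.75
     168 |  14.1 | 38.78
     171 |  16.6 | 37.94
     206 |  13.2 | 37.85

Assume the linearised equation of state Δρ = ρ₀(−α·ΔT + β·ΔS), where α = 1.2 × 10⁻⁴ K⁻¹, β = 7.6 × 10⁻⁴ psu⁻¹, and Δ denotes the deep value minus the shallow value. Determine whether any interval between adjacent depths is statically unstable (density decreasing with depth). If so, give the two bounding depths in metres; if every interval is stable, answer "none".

168–171 m

Evaluate Δρ/ρ₀ = −αΔT + βΔS across each adjacent pair:
  84–135 m: −αΔT+βΔS = −(1.2 × 10⁻⁴)(-5.3)+(7.6 × 10⁻⁴)(+0.15) = 7.5 × 10⁻⁴ → stable
  135–168 m: −αΔT+βΔS = −(1.2 × 10⁻⁴)(+1.6)+(7.6 × 10⁻⁴)(+1.03) = 5.9 × 10⁻⁴ → stable
  168–171 m: −αΔT+βΔS = −(1.2 × 10⁻⁴)(+2.5)+(7.6 × 10⁻⁴)(-0.84) = -9.4 × 10⁻⁴ → UNSTABLE
  171–206 m: −αΔT+βΔS = −(1.2 × 10⁻⁴)(-3.4)+(7.6 × 10⁻⁴)(-0.09) = 3.4 × 10⁻⁴ → stable
The 168–171 m interval has Δρ < 0: lighter water underlies denser water.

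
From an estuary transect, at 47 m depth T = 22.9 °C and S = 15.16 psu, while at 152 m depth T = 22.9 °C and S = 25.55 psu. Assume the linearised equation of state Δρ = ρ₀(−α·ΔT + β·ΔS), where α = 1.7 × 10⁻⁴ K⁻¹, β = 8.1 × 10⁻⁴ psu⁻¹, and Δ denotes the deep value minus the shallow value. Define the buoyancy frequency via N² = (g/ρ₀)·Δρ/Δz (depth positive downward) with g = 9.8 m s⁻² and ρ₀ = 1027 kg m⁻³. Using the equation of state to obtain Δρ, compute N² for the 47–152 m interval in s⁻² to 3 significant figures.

7.85 × 10⁻⁴ s⁻²

ΔT = +0.0 K, ΔS = +10.39 psu (deep − shallow).
Δρ/ρ₀ = −αΔT + βΔS = 0 + 8.4159 × 10⁻³ = 8.4159 × 10⁻³, so Δρ ≈ 8.643 kg m⁻³.
N² = (g/ρ₀)·Δρ/Δz = g·(Δρ/ρ₀)/Δz = 9.8 × 8.4159 × 10⁻³ / 105 = 7.8548 × 10⁻⁴ s⁻² ≈ 7.85 × 10⁻⁴ s⁻².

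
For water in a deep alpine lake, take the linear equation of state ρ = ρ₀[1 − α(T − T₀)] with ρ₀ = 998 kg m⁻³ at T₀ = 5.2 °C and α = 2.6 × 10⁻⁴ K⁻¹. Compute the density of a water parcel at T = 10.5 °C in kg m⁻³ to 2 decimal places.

996.62 kg m⁻³

T − T₀ = +5.3 K.
Bracket = 1 − α·(+5.3) = 1 + (-1.378 × 10⁻³) = 0.9986220.
ρ = 998 × 0.9986220 = 996.62 kg m⁻³.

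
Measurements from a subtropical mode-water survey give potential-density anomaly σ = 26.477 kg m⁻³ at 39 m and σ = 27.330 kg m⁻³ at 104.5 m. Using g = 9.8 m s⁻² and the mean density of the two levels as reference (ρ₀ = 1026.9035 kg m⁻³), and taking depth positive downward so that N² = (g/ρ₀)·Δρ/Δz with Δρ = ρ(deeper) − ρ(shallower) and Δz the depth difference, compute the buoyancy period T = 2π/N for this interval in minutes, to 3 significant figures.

Δρ = 1027.330 − 1026.477 = 0.853 kg m⁻³ over Δz = 104.5 − 39 = 65.5 m.
N² = (9.8/1026.9035) × (0.853/65.5) = 1.2428 × 10⁻⁴ s⁻².
N = √(1.2428 × 10⁻⁴) = 0.011148 rad s⁻¹, so T = 2π/N = 563.62 s = 9.3937 min ≈ 9.39 min.

9.39 min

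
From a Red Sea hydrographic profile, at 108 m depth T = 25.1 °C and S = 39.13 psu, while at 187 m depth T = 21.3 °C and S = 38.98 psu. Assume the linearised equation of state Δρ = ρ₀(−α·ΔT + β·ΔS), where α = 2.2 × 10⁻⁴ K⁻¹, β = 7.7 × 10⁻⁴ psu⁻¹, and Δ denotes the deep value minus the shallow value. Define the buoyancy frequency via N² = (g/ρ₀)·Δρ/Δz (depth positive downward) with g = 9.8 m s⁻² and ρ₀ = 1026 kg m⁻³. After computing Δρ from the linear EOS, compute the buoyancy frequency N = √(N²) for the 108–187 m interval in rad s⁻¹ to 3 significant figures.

ΔT = -3.8 K, ΔS = -0.15 psu (deep − shallow).
Δρ/ρ₀ = −αΔT + βΔS = 8.36 × 10⁻⁴ − 1.155 × 10⁻⁴ = 7.205 × 10⁻⁴, so Δρ ≈ 0.7392 kg m⁻³.
N² = (g/ρ₀)·Δρ/Δz = g·(Δρ/ρ₀)/Δz = 9.8 × 7.205 × 10⁻⁴ / 79 = 8.9378 × 10⁻⁵ s⁻².
N = √(8.9378 × 10⁻⁵) = 9.4540 × 10⁻³ rad s⁻¹ ≈ 9.45 × 10⁻³ rad s⁻¹.

9.45 × 10⁻³ rad s⁻¹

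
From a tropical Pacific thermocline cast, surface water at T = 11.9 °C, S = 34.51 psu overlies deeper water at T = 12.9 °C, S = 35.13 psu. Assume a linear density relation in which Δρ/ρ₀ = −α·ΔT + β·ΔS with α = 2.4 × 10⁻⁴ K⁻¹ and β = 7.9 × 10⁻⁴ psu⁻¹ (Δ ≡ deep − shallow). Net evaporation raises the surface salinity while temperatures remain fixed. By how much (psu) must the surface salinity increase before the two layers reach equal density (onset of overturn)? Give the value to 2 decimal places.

Neutral buoyancy requires −α(T_deep − T_surf) + β(S_deep − S_surf′) = 0.
S_surf′ = S_deep − (α/β)·ΔT = 35.13 − (2.4 × 10⁻⁴/7.9 × 10⁻⁴)·(+1.0) = 34.8262 psu.
Increase required: 34.8262 − 34.51 = 0.3162 psu.

0.32 psu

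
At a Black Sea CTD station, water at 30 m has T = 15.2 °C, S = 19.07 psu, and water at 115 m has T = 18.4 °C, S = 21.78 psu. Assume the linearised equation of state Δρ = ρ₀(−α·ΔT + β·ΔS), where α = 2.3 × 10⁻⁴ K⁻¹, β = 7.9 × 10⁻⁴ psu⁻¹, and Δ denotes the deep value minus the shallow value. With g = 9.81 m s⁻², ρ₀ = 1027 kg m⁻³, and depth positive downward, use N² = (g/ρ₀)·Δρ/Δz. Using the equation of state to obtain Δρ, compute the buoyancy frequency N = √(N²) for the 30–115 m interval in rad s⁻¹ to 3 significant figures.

0.0127 rad s⁻¹

ΔT = +3.2 K, ΔS = +2.71 psu (deep − shallow).
Δρ/ρ₀ = −αΔT + βΔS = -7.36 × 10⁻⁴ + 2.1409 × 10⁻³ = 1.4049 × 10⁻³, so Δρ ≈ 1.443 kg m⁻³.
N² = (g/ρ₀)·Δρ/Δz = g·(Δρ/ρ₀)/Δz = 9.81 × 1.4049 × 10⁻³ / 85 = 1.6214 × 10⁻⁴ s⁻².
N = √(1.6214 × 10⁻⁴) = 0.012733 rad s⁻¹ ≈ 0.0127 rad s⁻¹.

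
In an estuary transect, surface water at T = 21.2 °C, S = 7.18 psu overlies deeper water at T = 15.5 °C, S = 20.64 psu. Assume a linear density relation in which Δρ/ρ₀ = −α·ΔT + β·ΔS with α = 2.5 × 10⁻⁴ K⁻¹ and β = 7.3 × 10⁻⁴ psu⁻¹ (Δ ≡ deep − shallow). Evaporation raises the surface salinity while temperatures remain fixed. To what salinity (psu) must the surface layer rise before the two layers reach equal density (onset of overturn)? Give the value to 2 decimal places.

22.59 psu

Neutral buoyancy requires −α(T_deep − T_surf) + β(S_deep − S_surf′) = 0.
S_surf′ = S_deep − (α/β)·ΔT = 20.64 − (2.5 × 10⁻⁴/7.3 × 10⁻⁴)·(-5.7) = 22.5921 psu.
Increase required: 22.5921 − 7.18 = 15.4121 psu.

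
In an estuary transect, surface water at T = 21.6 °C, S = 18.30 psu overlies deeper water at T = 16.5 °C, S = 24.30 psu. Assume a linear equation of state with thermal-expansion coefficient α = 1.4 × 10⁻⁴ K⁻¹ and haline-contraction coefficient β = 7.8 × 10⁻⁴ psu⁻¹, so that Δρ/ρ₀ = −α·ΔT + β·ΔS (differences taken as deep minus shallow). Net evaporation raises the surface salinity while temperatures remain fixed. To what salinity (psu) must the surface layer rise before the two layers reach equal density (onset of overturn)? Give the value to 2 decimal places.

Neutral buoyancy requires −α(T_deep − T_surf) + β(S_deep − S_surf′) = 0.
S_surf′ = S_deep − (α/β)·ΔT = 24.30 − (1.4 × 10⁻⁴/7.8 × 10⁻⁴)·(-5.1) = 25.2154 psu.
Increase required: 25.2154 − 18.30 = 6.9154 psu.

25.22 psu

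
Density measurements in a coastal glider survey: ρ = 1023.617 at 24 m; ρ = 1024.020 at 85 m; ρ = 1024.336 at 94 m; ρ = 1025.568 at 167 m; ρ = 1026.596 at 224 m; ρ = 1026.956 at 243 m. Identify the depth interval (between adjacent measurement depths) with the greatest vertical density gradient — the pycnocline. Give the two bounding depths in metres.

Compute the density gradient over each adjacent pair:
  24–85 m: Δρ/Δz = 0.403/61 = 6.6 × 10⁻³ kg m⁻⁴
  85–94 m: Δρ/Δz = 0.316/9 = 0.035 kg m⁻⁴
  94–167 m: Δρ/Δz = 1.232/73 = 0.017 kg m⁻⁴
  167–224 m: Δρ/Δz = 1.028/57 = 0.018 kg m⁻⁴
  224–243 m: Δρ/Δz = 0.360/19 = 0.019 kg m⁻⁴
The largest gradient is in the 85–94 m interval — the pycnocline.

85–94 m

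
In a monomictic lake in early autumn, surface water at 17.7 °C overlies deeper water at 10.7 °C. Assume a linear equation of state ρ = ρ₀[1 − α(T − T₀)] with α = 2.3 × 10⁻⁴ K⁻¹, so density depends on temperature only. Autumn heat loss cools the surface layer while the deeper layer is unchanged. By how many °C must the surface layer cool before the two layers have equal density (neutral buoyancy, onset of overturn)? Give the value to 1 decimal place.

With temperature the only control, equal density requires T_surf′ = T_deep.
T_surf′ = 10.7 °C.
Cooling required: 17.7 − 10.7 = 7.0 °C.

7.0 °C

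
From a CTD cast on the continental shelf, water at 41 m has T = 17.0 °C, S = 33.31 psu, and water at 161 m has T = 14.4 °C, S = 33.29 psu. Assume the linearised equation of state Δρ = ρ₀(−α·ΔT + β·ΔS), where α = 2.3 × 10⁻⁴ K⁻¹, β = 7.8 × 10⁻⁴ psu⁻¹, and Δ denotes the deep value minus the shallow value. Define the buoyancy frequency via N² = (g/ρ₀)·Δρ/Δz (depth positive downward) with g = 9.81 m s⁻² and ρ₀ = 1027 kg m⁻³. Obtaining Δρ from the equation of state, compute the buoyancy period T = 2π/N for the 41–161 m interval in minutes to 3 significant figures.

15.2 min

ΔT = -2.6 K, ΔS = -0.02 psu (deep − shallow).
Δρ/ρ₀ = −αΔT + βΔS = 5.98 × 10⁻⁴ − 1.56 × 10⁻⁵ = 5.824 × 10⁻⁴, so Δρ ≈ 0.5981 kg m⁻³.
N² = (g/ρ₀)·Δρ/Δz = g·(Δρ/ρ₀)/Δz = 9.81 × 5.824 × 10⁻⁴ / 120 = 4.7611 × 10⁻⁵ s⁻².
N = √(4.7611 × 10⁻⁵) = 6.9001 × 10⁻³ rad s⁻¹ → T = 2π/N = 910.59 s = 15.177 min ≈ 15.2 min.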